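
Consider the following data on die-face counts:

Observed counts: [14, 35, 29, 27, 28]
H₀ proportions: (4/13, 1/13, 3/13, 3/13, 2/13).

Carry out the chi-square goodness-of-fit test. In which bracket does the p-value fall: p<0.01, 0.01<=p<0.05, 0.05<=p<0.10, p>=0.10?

n = 133; E_i = n·p_i = [40.92, 10.23, 30.69, 30.69, 20.46]
χ² = (14−40.92)²/40.92 + (35−10.23)²/10.23 + (29−30.69)²/30.69 + (27−30.69)²/30.69 + (28−20.46)²/20.46 = 80.9950
df = 4
p-value (upper-tail) = 0.00000
→ bracket: p<0.01

p-value bracket: p<0.01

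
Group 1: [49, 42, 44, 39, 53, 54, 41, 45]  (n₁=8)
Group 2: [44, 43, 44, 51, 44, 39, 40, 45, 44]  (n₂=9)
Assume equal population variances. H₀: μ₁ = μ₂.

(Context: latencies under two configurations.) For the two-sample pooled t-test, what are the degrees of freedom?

df = n₁ + n₂ − 2 = 8 + 9 − 2 = 15

degrees of freedom = 15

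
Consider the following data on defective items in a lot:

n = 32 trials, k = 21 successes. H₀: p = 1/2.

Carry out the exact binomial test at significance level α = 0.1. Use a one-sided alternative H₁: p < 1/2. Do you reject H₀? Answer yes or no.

Exact binomial: n=32, k=21, p₀=1/2=0.5000
P(X≤21) from Σ C(n,i)·p₀^i·(1−p₀)^(n−i)
p-value (one-sided, H₁ less) = 0.97495
At α=0.1: p ≥ α → fail to reject H₀

reject H₀: no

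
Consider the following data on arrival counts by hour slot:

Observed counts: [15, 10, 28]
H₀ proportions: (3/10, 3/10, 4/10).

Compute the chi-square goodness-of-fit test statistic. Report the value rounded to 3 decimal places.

n = 53; E_i = n·p_i = [15.90, 15.90, 21.20]
χ² = (15−15.90)²/15.90 + (10−15.90)²/15.90 + (28−21.20)²/21.20 = 4.4214
df = 2

test statistic = 4.421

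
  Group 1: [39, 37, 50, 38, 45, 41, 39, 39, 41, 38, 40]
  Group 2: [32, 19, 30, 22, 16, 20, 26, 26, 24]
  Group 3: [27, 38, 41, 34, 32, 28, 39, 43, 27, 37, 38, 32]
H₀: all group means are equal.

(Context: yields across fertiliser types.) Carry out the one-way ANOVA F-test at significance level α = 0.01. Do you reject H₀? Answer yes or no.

reject H₀: yes

Group means [40.64, 23.89, 34.67], grand mean 33.688
SSB = Σnᵢ(x̄ᵢ−x̄)² = 1406.774; SSW = ΣΣ(x−x̄ᵢ)² = 692.101
MSB = 1406.774/2 = 703.3870; MSW = 692.101/29 = 23.8656
F = MSB/MSW = 29.4729
df = (2, 29)
p-value (upper-tail) = 0.00000
At α=0.01: p < α → reject H₀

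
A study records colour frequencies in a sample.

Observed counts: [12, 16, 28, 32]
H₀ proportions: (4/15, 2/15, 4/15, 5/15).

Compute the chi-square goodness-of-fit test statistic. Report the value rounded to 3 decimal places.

n = 88; E_i = n·p_i = [23.47, 11.73, 23.47, 29.33]
χ² = (12−23.47)²/23.47 + (16−11.73)²/11.73 + (28−23.47)²/23.47 + (32−29.33)²/29.33 = 8.2727
df = 3

test statistic = 8.273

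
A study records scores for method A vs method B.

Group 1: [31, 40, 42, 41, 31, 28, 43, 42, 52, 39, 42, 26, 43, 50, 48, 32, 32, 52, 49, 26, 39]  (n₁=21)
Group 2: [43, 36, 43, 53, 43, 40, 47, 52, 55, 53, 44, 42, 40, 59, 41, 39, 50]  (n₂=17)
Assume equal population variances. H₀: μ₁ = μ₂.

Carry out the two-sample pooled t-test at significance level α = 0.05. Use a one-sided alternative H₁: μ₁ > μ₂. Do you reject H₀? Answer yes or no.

x̄₁=39.429, s₁=8.322, n₁=21
x̄₂=45.882, s₂=6.585, n₂=17
s_p² = [20·8.322² + 16·6.585²]/36 = 57.7474
SE = √(s_p²·(1/21+1/17)) = 2.4793
t = (39.429−45.882)/2.4793 = -2.6031
df = 36
p-value (one-sided, H₁ greater) = 0.99333
At α=0.05: p ≥ α → fail to reject H₀

reject H₀: no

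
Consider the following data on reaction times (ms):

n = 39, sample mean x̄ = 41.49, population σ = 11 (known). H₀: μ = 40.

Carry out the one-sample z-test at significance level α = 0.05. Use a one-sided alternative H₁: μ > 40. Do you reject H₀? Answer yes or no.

reject H₀: no

SE = σ/√n = 11/√39 = 1.7614
z = (x̄−μ₀)/SE = (41.49−40)/1.7614 = 0.8459
p-value (one-sided, H₁ greater) = 0.19880
At α=0.05: p ≥ α → fail to reject H₀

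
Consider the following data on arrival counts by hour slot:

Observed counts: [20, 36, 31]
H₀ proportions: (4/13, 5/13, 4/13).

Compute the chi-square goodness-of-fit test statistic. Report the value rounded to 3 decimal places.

n = 87; E_i = n·p_i = [26.77, 33.46, 26.77]
χ² = (20−26.77)²/26.77 + (36−33.46)²/33.46 + (31−26.77)²/26.77 = 2.5730
df = 2

test statistic = 2.573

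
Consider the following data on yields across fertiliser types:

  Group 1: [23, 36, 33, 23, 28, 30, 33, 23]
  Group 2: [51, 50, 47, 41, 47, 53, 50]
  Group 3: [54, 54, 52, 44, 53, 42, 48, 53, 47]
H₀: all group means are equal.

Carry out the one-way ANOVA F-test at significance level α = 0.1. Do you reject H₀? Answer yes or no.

reject H₀: yes

Group means [28.62, 48.43, 49.67], grand mean 42.292
SSB = Σnᵢ(x̄ᵢ−x̄)² = 2247.369; SSW = ΣΣ(x−x̄ᵢ)² = 447.589
MSB = 2247.369/2 = 1123.6845; MSW = 447.589/21 = 21.3138
F = MSB/MSW = 52.7210
df = (2, 21)
p-value (upper-tail) = 0.00000
At α=0.1: p < α → reject H₀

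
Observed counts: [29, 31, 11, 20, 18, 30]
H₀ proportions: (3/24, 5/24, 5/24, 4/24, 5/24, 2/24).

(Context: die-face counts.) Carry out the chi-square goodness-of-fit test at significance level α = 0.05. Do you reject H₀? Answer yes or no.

n = 139; E_i = n·p_i = [17.38, 28.96, 28.96, 23.17, 28.96, 11.58]
χ² = (29−17.38)²/17.38 + (31−28.96)²/28.96 + (11−28.96)²/28.96 + (20−23.17)²/23.17 + (18−28.96)²/28.96 + (30−11.58)²/11.58 = 52.9194
df = 5
p-value (upper-tail) = 0.00000
At α=0.05: p < α → reject H₀

reject H₀: yes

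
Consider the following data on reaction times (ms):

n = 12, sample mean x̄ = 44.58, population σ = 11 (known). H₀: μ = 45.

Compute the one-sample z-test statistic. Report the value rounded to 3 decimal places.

test statistic = -0.132

SE = σ/√n = 11/√12 = 3.1754
z = (x̄−μ₀)/SE = (44.58−45)/3.1754 = -0.1323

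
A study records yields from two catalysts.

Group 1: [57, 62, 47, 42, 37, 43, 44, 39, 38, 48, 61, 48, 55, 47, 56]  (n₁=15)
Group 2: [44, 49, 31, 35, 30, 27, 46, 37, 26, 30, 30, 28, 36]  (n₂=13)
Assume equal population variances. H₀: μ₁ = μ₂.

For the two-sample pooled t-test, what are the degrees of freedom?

df = n₁ + n₂ − 2 = 15 + 13 − 2 = 26

degrees of freedom = 26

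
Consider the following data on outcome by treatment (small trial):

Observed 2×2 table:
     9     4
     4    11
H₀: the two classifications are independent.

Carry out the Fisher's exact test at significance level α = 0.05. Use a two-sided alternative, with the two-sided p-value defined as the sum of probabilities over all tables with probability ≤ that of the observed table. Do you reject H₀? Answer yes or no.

Margins: r₁=13, r₂=15, c₁=13, c₂=15, n=28
p_obs = C(13,9)·C(15,4)/C(28,13); sum pmf over tables with pmf ≤ p_obs
p-value (two-sided) = 0.05571
At α=0.05: p ≥ α → fail to reject H₀

reject H₀: no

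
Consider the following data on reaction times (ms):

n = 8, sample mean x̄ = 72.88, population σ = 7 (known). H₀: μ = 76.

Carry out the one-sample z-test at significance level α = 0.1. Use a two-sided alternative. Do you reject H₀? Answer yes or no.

reject H₀: no

SE = σ/√n = 7/√8 = 2.4749
z = (x̄−μ₀)/SE = (72.88−76)/2.4749 = -1.2607
p-value (two-sided) = 0.20743
At α=0.1: p ≥ α → fail to reject H₀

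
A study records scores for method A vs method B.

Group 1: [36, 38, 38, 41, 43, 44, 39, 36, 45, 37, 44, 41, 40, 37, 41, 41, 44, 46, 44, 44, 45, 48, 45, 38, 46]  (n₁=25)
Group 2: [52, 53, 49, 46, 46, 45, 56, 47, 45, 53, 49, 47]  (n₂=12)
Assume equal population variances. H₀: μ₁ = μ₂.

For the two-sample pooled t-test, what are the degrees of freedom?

df = n₁ + n₂ − 2 = 25 + 12 − 2 = 35

degrees of freedom = 35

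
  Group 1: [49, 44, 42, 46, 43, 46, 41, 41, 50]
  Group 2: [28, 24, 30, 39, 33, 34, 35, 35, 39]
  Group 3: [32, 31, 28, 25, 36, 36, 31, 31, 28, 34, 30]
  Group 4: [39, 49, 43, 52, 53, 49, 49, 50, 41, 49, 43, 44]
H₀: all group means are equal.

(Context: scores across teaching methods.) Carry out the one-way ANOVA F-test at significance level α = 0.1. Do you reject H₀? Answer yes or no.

Group means [44.67, 33.00, 31.09, 46.75], grand mean 39.073
SSB = Σnᵢ(x̄ᵢ−x̄)² = 2021.621; SSW = ΣΣ(x−x̄ᵢ)² = 625.159
MSB = 2021.621/3 = 673.8738; MSW = 625.159/37 = 16.8962
F = MSB/MSW = 39.8832
df = (3, 37)
p-value (upper-tail) = 0.00000
At α=0.1: p < α → reject H₀

reject H₀: yes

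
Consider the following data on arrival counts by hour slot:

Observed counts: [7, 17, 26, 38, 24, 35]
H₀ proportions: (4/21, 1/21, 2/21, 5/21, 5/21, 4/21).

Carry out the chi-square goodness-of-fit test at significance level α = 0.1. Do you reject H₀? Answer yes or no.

n = 147; E_i = n·p_i = [28.00, 7.00, 14.00, 35.00, 35.00, 28.00]
χ² = (7−28.00)²/28.00 + (17−7.00)²/7.00 + (26−14.00)²/14.00 + (38−35.00)²/35.00 + (24−35.00)²/35.00 + (35−28.00)²/28.00 = 45.7857
df = 5
p-value (upper-tail) = 0.00000
At α=0.1: p < α → reject H₀

reject H₀: yes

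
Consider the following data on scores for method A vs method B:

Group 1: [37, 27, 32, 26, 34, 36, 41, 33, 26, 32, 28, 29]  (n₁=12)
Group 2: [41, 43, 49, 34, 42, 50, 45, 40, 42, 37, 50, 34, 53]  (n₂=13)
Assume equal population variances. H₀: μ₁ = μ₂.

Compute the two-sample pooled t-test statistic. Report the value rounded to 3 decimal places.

x̄₁=31.750, s₁=4.751, n₁=12
x̄₂=43.077, s₂=6.130, n₂=13
s_p² = [11·4.751² + 12·6.130²]/23 = 30.3988
SE = √(s_p²·(1/12+1/13)) = 2.2072
t = (31.750−43.077)/2.2072 = -5.1319
df = 23

test statistic = -5.132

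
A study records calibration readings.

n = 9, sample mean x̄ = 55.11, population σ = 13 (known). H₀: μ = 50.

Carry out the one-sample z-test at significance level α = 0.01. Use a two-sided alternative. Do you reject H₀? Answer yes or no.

reject H₀: no

SE = σ/√n = 13/√9 = 4.3333
z = (x̄−μ₀)/SE = (55.11−50)/4.3333 = 1.1792
p-value (two-sided) = 0.23831
At α=0.01: p ≥ α → fail to reject H₀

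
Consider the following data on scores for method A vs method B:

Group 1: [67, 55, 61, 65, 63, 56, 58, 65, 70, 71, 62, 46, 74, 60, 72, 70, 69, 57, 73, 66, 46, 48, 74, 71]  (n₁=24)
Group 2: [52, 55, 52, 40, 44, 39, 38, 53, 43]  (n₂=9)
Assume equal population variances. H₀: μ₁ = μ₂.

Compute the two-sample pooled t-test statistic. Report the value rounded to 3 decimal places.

test statistic = 5.344

x̄₁=63.292, s₁=8.615, n₁=24
x̄₂=46.222, s₂=6.741, n₂=9
s_p² = [23·8.615² + 8·6.741²]/31 = 66.7908
SE = √(s_p²·(1/24+1/9)) = 3.1944
t = (63.292−46.222)/3.1944 = 5.3436
df = 31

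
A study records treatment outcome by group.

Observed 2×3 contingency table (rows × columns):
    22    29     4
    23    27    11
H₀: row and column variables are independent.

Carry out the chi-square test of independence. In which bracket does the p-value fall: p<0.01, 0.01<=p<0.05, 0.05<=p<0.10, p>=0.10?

Row totals [55, 61], col totals [45, 56, 15], n=116
χ² = (22−21.34)²/21.34 + (29−26.55)²/26.55 + (4−7.11)²/7.11 + (23−23.66)²/23.66 + (27−29.45)²/29.45 + (11−7.89)²/7.89 = 3.0582
df = 2
p-value (upper-tail) = 0.21674
→ bracket: p>=0.10

p-value bracket: p>=0.10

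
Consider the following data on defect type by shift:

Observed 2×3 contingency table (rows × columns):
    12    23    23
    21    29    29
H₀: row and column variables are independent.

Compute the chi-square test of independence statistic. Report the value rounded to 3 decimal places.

Row totals [58, 79], col totals [33, 52, 52], n=137
χ² = (12−13.97)²/13.97 + (23−22.01)²/22.01 + (23−22.01)²/22.01 + (21−19.03)²/19.03 + (29−29.99)²/29.99 + (29−29.99)²/29.99 = 0.6351
df = 2

test statistic = 0.635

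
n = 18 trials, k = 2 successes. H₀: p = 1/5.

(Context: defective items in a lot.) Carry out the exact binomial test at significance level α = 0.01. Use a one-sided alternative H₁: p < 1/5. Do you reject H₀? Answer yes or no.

Exact binomial: n=18, k=2, p₀=1/5=0.2000
P(X≤2) from Σ C(n,i)·p₀^i·(1−p₀)^(n−i)
p-value (one-sided, H₁ less) = 0.27134
At α=0.01: p ≥ α → fail to reject H₀

reject H₀: no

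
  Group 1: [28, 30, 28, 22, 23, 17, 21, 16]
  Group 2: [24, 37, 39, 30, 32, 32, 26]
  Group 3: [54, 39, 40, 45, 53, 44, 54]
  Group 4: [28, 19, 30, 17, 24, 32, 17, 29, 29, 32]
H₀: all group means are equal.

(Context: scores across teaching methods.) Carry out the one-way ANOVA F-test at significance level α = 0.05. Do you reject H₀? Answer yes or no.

reject H₀: yes

Group means [23.12, 31.43, 47.00, 25.70], grand mean 30.969
SSB = Σnᵢ(x̄ᵢ−x̄)² = 2570.279; SSW = ΣΣ(x−x̄ᵢ)² = 948.689
MSB = 2570.279/3 = 856.7598; MSW = 948.689/28 = 33.8818
F = MSB/MSW = 25.2868
df = (3, 28)
p-value (upper-tail) = 0.00000
At α=0.05: p < α → reject H₀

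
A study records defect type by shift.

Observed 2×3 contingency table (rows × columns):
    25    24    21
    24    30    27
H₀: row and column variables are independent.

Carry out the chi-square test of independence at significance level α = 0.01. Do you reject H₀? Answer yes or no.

reject H₀: no

Row totals [70, 81], col totals [49, 54, 48], n=151
χ² = (25−22.72)²/22.72 + (24−25.03)²/25.03 + (21−22.25)²/22.25 + (24−26.28)²/26.28 + (30−28.97)²/28.97 + (27−25.75)²/25.75 = 0.6391
df = 2
p-value (upper-tail) = 0.72646
At α=0.01: p ≥ α → fail to reject H₀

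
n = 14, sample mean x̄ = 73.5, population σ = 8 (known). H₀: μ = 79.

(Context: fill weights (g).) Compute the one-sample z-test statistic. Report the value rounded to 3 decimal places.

test statistic = -2.572

SE = σ/√n = 8/√14 = 2.1381
z = (x̄−μ₀)/SE = (73.5−79)/2.1381 = -2.5724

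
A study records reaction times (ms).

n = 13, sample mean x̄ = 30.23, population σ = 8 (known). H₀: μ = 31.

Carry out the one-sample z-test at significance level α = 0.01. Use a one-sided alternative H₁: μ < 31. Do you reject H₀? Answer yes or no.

reject H₀: no

SE = σ/√n = 8/√13 = 2.2188
z = (x̄−μ₀)/SE = (30.23−31)/2.2188 = -0.3470
p-value (one-sided, H₁ less) = 0.36428
At α=0.01: p ≥ α → fail to reject H₀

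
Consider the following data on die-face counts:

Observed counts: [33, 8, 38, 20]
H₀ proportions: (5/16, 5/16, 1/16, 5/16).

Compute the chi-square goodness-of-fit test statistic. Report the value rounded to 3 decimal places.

n = 99; E_i = n·p_i = [30.94, 30.94, 6.19, 30.94]
χ² = (33−30.94)²/30.94 + (8−30.94)²/30.94 + (38−6.19)²/6.19 + (20−30.94)²/30.94 = 184.5717
df = 3

test statistic = 184.572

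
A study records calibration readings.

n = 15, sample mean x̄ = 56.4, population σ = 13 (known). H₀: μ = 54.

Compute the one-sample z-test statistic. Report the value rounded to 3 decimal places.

test statistic = 0.715

SE = σ/√n = 13/√15 = 3.3566
z = (x̄−μ₀)/SE = (56.4−54)/3.3566 = 0.7150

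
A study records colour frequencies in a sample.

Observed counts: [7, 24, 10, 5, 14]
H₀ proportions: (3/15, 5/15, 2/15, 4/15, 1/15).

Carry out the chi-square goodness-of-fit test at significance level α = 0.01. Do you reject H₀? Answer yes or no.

reject H₀: yes

n = 60; E_i = n·p_i = [12.00, 20.00, 8.00, 16.00, 4.00]
χ² = (7−12.00)²/12.00 + (24−20.00)²/20.00 + (10−8.00)²/8.00 + (5−16.00)²/16.00 + (14−4.00)²/4.00 = 35.9458
df = 4
p-value (upper-tail) = 0.00000
At α=0.01: p < α → reject H₀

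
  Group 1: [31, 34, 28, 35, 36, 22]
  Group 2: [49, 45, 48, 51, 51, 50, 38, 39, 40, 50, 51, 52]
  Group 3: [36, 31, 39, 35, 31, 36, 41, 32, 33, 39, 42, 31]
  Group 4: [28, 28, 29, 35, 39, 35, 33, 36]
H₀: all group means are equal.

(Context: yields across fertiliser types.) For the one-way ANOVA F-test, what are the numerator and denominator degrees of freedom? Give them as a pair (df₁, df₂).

degrees of freedom = [3, 34]

k = 4 groups, N = 38 total
df = (k−1, N−k) = (4−1, 38−4) = (3, 34)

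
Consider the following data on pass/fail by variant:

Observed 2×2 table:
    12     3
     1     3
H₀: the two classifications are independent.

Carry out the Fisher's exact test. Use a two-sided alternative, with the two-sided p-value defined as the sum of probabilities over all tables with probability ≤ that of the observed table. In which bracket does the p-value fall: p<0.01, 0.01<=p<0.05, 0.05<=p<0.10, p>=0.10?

Margins: r₁=15, r₂=4, c₁=13, c₂=6, n=19
p_obs = C(15,12)·C(4,1)/C(19,13); sum pmf over tables with pmf ≤ p_obs
p-value (two-sided) = 0.07095
→ bracket: 0.05<=p<0.10

p-value bracket: 0.05<=p<0.10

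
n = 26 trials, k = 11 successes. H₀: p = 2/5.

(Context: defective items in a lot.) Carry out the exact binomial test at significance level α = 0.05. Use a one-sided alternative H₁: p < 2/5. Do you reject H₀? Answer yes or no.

reject H₀: no

Exact binomial: n=26, k=11, p₀=2/5=0.4000
P(X≤11) from Σ C(n,i)·p₀^i·(1−p₀)^(n−i)
p-value (one-sided, H₁ less) = 0.67368
At α=0.05: p ≥ α → fail to reject H₀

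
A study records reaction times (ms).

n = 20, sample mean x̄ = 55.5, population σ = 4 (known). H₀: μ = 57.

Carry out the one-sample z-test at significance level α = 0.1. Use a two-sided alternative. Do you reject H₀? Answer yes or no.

reject H₀: yes

SE = σ/√n = 4/√20 = 0.8944
z = (x̄−μ₀)/SE = (55.5−57)/0.8944 = -1.6771
p-value (two-sided) = 0.09353
At α=0.1: p < α → reject H₀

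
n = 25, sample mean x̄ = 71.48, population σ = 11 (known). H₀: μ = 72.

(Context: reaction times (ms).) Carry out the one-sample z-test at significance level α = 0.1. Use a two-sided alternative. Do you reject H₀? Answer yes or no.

reject H₀: no

SE = σ/√n = 11/√25 = 2.2000
z = (x̄−μ₀)/SE = (71.48−72)/2.2000 = -0.2364
p-value (two-sided) = 0.81315
At α=0.1: p ≥ α → fail to reject H₀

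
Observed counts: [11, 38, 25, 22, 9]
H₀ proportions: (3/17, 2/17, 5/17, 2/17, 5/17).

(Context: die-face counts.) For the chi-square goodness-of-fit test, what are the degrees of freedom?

df = k − 1 = 5 − 1 = 4

degrees of freedom = 4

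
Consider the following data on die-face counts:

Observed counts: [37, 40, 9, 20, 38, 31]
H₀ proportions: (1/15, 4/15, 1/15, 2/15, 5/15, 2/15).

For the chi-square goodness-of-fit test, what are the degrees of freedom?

degrees of freedom = 5

df = k − 1 = 6 − 1 = 5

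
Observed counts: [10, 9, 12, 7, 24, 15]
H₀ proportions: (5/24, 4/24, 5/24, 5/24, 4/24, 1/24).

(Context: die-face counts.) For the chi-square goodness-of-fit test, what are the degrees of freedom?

df = k − 1 = 6 − 1 = 5

degrees of freedom = 5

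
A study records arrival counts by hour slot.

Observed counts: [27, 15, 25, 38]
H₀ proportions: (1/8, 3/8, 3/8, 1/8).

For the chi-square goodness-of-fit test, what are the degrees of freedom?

degrees of freedom = 3

df = k − 1 = 4 − 1 = 3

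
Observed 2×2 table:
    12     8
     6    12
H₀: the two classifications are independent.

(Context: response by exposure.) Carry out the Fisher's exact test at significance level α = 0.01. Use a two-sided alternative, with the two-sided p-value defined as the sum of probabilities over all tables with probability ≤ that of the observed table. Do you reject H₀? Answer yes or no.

reject H₀: no

Margins: r₁=20, r₂=18, c₁=18, c₂=20, n=38
p_obs = C(20,12)·C(18,6)/C(38,18); sum pmf over tables with pmf ≤ p_obs
p-value (two-sided) = 0.11921
At α=0.01: p ≥ α → fail to reject H₀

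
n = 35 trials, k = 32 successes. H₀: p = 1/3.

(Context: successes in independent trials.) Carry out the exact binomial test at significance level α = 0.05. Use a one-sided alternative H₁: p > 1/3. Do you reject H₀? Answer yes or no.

Exact binomial: n=35, k=32, p₀=1/3=0.3333
P(X≥32) from Σ C(n,i)·p₀^i·(1−p₀)^(n−i)
p-value (one-sided, H₁ greater) = 0.00000
At α=0.05: p < α → reject H₀

reject H₀: yes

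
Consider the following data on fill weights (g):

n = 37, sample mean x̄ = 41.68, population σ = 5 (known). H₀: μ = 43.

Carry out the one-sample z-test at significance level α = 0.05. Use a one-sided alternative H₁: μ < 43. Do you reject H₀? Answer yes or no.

reject H₀: no

SE = σ/√n = 5/√37 = 0.8220
z = (x̄−μ₀)/SE = (41.68−43)/0.8220 = -1.6058
p-value (one-sided, H₁ less) = 0.05415
At α=0.05: p ≥ α → fail to reject H₀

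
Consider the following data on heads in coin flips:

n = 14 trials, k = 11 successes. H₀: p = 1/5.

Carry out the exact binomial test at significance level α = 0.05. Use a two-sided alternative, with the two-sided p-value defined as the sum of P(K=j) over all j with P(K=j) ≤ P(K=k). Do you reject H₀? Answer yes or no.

reject H₀: yes

Exact binomial: n=14, k=11, p₀=1/5=0.2000
P(X=j) = C(n,j)·p₀^j·(1−p₀)^(n−j); p = Σ P(X=j) over j with P(X=j) ≤ P(X=11)
p-value (two-sided) = 0.00000
At α=0.05: p < α → reject H₀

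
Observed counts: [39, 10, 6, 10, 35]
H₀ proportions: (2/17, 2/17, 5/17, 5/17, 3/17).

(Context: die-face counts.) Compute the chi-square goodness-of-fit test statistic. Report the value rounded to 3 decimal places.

n = 100; E_i = n·p_i = [11.76, 11.76, 29.41, 29.41, 17.65]
χ² = (39−11.76)²/11.76 + (10−11.76)²/11.76 + (6−29.41)²/29.41 + (10−29.41)²/29.41 + (35−17.65)²/17.65 = 111.8257
df = 4

test statistic = 111.826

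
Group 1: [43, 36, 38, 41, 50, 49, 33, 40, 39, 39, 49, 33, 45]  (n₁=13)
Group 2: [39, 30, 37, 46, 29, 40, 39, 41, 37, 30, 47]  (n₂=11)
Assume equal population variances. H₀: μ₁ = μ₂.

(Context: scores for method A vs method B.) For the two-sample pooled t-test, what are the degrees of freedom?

degrees of freedom = 22

df = n₁ + n₂ − 2 = 13 + 11 − 2 = 22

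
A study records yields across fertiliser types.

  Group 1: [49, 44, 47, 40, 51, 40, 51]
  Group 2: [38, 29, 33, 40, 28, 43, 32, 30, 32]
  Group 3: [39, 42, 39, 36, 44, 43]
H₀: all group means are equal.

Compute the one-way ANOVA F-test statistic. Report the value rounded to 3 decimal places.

Group means [46.00, 33.89, 40.50], grand mean 39.545
SSB = Σnᵢ(x̄ᵢ−x̄)² = 585.066; SSW = ΣΣ(x−x̄ᵢ)² = 400.389
MSB = 585.066/2 = 292.5328; MSW = 400.389/19 = 21.0731
F = MSB/MSW = 13.8818
df = (2, 19)

test statistic = 13.882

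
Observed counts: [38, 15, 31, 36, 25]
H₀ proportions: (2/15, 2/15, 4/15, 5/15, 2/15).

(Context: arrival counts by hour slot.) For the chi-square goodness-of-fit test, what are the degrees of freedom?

df = k − 1 = 5 − 1 = 4

degrees of freedom = 4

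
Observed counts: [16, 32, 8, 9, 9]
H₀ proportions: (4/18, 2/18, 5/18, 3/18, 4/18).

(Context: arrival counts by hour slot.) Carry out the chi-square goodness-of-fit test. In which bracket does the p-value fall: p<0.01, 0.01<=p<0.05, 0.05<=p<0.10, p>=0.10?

n = 74; E_i = n·p_i = [16.44, 8.22, 20.56, 12.33, 16.44]
χ² = (16−16.44)²/16.44 + (32−8.22)²/8.22 + (8−20.56)²/20.56 + (9−12.33)²/12.33 + (9−16.44)²/16.44 = 80.7149
df = 4
p-value (upper-tail) = 0.00000
→ bracket: p<0.01

p-value bracket: p<0.01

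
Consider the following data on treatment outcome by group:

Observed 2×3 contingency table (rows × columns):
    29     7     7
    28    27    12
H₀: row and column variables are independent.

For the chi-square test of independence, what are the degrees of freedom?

df = (r−1)(c−1) = (2−1)·(3−1) = 2

degrees of freedom = 2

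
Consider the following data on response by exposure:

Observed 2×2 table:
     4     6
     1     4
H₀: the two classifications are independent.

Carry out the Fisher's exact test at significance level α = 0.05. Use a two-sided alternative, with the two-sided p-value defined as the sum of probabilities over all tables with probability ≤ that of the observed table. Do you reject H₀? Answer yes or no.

Margins: r₁=10, r₂=5, c₁=5, c₂=10, n=15
p_obs = C(10,4)·C(5,1)/C(15,5); sum pmf over tables with pmf ≤ p_obs
p-value (two-sided) = 0.60040
At α=0.05: p ≥ α → fail to reject H₀

reject H₀: no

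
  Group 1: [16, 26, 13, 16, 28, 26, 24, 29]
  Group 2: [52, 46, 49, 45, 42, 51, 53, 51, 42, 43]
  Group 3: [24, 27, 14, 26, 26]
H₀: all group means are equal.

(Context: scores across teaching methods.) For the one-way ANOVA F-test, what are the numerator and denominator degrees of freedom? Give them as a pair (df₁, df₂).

k = 3 groups, N = 23 total
df = (k−1, N−k) = (3−1, 23−3) = (2, 20)

degrees of freedom = [2, 20]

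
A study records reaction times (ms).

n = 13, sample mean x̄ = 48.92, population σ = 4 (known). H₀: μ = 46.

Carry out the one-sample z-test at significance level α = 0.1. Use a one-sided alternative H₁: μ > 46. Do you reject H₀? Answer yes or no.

reject H₀: yes

SE = σ/√n = 4/√13 = 1.1094
z = (x̄−μ₀)/SE = (48.92−46)/1.1094 = 2.6321
p-value (one-sided, H₁ greater) = 0.00424
At α=0.1: p < α → reject H₀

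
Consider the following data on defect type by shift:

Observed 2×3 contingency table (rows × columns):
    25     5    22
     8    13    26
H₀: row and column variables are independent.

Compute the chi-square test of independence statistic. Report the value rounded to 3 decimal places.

Row totals [52, 47], col totals [33, 18, 48], n=99
χ² = (25−17.33)²/17.33 + (5−9.45)²/9.45 + (22−25.21)²/25.21 + (8−15.67)²/15.67 + (13−8.55)²/8.55 + (26−22.79)²/22.79 = 12.4256
df = 2

test statistic = 12.426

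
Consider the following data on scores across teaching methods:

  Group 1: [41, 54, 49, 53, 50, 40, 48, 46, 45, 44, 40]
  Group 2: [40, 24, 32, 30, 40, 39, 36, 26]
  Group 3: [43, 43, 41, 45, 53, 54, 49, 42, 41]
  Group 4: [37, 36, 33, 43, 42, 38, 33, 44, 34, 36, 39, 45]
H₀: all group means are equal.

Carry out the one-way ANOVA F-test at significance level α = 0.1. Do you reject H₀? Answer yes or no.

Group means [46.36, 33.38, 45.67, 38.33], grand mean 41.200
SSB = Σnᵢ(x̄ᵢ−x̄)² = 1061.313; SSW = ΣΣ(x−x̄ᵢ)² = 931.087
MSB = 1061.313/3 = 353.7710; MSW = 931.087/36 = 25.8635
F = MSB/MSW = 13.6784
df = (3, 36)
p-value (upper-tail) = 0.00000
At α=0.1: p < α → reject H₀

reject H₀: yes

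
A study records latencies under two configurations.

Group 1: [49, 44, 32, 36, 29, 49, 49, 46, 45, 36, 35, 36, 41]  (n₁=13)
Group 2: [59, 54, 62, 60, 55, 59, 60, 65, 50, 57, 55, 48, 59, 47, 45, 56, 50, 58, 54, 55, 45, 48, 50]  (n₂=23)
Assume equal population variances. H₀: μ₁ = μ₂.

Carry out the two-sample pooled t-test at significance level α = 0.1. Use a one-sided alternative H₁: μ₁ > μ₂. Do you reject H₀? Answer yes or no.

reject H₀: no

x̄₁=40.538, s₁=6.924, n₁=13
x̄₂=54.391, s₂=5.606, n₂=23
s_p² = [12·6.924² + 22·5.606²]/34 = 37.2561
SE = √(s_p²·(1/13+1/23)) = 2.1179
t = (40.538−54.391)/2.1179 = -6.5407
df = 34
p-value (one-sided, H₁ greater) = 1.00000
At α=0.1: p ≥ α → fail to reject H₀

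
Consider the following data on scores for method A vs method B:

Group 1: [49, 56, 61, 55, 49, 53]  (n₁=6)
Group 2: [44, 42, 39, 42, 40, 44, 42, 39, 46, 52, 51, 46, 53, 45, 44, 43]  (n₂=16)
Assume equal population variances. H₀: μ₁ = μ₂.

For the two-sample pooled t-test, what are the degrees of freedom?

degrees of freedom = 20

df = n₁ + n₂ − 2 = 6 + 16 − 2 = 20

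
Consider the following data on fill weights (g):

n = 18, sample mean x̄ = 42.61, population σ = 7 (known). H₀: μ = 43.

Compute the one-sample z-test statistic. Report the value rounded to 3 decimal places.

test statistic = -0.236

SE = σ/√n = 7/√18 = 1.6499
z = (x̄−μ₀)/SE = (42.61−43)/1.6499 = -0.2364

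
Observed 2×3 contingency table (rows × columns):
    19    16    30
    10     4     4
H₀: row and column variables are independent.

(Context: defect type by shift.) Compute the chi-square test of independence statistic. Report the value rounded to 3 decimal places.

test statistic = 4.800

Row totals [65, 18], col totals [29, 20, 34], n=83
χ² = (19−22.71)²/22.71 + (16−15.66)²/15.66 + (30−26.63)²/26.63 + (10−6.29)²/6.29 + (4−4.34)²/4.34 + (4−7.37)²/7.37 = 4.8002
df = 2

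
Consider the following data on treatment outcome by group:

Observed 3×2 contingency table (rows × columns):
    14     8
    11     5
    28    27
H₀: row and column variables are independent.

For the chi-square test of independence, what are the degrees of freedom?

degrees of freedom = 2

df = (r−1)(c−1) = (3−1)·(2−1) = 2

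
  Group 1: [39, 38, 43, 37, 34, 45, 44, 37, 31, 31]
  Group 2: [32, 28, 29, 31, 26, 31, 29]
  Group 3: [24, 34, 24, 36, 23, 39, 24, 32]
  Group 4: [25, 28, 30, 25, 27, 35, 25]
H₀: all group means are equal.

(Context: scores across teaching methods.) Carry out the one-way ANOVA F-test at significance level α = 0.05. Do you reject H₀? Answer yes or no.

Group means [37.90, 29.43, 29.50, 27.86], grand mean 31.750
SSB = Σnᵢ(x̄ᵢ−x̄)² = 562.529; SSW = ΣΣ(x−x̄ᵢ)² = 625.471
MSB = 562.529/3 = 187.5095; MSW = 625.471/28 = 22.3383
F = MSB/MSW = 8.3941
df = (3, 28)
p-value (upper-tail) = 0.00039
At α=0.05: p < α → reject H₀

reject H₀: yes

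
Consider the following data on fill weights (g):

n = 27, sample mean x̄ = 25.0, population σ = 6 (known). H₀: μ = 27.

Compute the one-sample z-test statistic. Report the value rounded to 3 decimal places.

SE = σ/√n = 6/√27 = 1.1547
z = (x̄−μ₀)/SE = (25.0−27)/1.1547 = -1.7321

test statistic = -1.732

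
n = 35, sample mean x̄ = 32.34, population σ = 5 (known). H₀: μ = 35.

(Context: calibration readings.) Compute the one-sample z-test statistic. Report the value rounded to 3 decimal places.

test statistic = -3.147

SE = σ/√n = 5/√35 = 0.8452
z = (x̄−μ₀)/SE = (32.34−35)/0.8452 = -3.1474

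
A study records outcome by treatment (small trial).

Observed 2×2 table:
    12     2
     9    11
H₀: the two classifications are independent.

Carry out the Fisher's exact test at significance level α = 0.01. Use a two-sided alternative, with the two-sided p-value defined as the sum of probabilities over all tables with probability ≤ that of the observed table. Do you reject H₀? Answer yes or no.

reject H₀: no

Margins: r₁=14, r₂=20, c₁=21, c₂=13, n=34
p_obs = C(14,12)·C(20,9)/C(34,21); sum pmf over tables with pmf ≤ p_obs
p-value (two-sided) = 0.03021
At α=0.01: p ≥ α → fail to reject H₀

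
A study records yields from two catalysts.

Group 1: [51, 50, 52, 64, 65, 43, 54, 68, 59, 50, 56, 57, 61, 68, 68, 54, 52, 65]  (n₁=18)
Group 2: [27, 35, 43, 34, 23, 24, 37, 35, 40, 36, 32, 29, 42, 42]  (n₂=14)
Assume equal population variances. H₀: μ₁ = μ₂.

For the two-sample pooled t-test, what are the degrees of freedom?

degrees of freedom = 30

df = n₁ + n₂ − 2 = 18 + 14 − 2 = 30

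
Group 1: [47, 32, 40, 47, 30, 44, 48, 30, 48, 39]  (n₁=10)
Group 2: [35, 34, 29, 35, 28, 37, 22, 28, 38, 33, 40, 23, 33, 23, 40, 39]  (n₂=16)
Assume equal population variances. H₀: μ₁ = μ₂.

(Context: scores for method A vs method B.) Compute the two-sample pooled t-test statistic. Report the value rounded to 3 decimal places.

test statistic = 3.045

x̄₁=40.500, s₁=7.487, n₁=10
x̄₂=32.312, s₂=6.129, n₂=16
s_p² = [9·7.487² + 15·6.129²]/24 = 44.4974
SE = √(s_p²·(1/10+1/16)) = 2.6890
t = (40.500−32.312)/2.6890 = 3.0448
df = 24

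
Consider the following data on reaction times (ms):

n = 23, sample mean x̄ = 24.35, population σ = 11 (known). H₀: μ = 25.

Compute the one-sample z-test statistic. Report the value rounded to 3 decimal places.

SE = σ/√n = 11/√23 = 2.2937
z = (x̄−μ₀)/SE = (24.35−25)/2.2937 = -0.2834

test statistic = -0.283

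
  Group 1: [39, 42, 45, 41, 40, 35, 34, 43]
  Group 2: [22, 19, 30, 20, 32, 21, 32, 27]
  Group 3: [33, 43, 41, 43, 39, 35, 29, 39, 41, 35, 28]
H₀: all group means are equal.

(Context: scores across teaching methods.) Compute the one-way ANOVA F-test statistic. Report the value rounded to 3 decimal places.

test statistic = 19.418

Group means [39.88, 25.38, 36.91], grand mean 34.370
SSB = Σnᵢ(x̄ᵢ−x̄)² = 960.637; SSW = ΣΣ(x−x̄ᵢ)² = 593.659
MSB = 960.637/2 = 480.3186; MSW = 593.659/24 = 24.7358
F = MSB/MSW = 19.4180
df = (2, 24)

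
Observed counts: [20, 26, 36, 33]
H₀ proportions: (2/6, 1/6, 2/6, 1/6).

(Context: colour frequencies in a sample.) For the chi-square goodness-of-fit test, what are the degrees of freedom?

df = k − 1 = 4 − 1 = 3

degrees of freedom = 3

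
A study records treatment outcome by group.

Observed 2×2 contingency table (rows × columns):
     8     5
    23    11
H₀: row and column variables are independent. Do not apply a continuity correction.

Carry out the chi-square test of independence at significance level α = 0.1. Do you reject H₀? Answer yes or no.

reject H₀: no

Row totals [13, 34], col totals [31, 16], n=47
χ² = (8−8.57)²/8.57 + (5−4.43)²/4.43 + (23−22.43)²/22.43 + (11−11.57)²/11.57 = 0.1563
df = 1
p-value (upper-tail) = 0.69260
At α=0.1: p ≥ α → fail to reject H₀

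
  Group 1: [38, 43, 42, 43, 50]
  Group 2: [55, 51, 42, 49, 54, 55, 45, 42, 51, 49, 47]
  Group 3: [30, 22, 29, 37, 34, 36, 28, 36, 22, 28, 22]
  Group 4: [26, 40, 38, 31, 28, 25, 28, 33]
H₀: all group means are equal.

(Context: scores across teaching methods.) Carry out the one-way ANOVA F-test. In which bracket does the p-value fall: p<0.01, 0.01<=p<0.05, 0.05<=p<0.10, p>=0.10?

Group means [43.20, 49.09, 29.45, 31.12], grand mean 37.971
SSB = Σnᵢ(x̄ᵢ−x̄)² = 2669.660; SSW = ΣΣ(x−x̄ᵢ)² = 845.311
MSB = 2669.660/3 = 889.8867; MSW = 845.311/31 = 27.2681
F = MSB/MSW = 32.6347
df = (3, 31)
p-value (upper-tail) = 0.00000
→ bracket: p<0.01

p-value bracket: p<0.01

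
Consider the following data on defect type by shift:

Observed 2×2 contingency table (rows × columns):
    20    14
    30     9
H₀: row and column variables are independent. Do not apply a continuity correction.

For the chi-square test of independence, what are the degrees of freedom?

df = (r−1)(c−1) = (2−1)·(2−1) = 1

degrees of freedom = 1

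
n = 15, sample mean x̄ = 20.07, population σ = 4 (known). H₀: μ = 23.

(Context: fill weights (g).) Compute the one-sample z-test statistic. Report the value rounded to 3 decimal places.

test statistic = -2.837

SE = σ/√n = 4/√15 = 1.0328
z = (x̄−μ₀)/SE = (20.07−23)/1.0328 = -2.8370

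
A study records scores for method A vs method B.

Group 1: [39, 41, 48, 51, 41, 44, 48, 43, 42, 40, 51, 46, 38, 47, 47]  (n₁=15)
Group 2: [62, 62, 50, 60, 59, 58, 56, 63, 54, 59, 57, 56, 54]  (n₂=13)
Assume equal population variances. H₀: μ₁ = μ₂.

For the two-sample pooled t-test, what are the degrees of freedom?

degrees of freedom = 26

df = n₁ + n₂ − 2 = 15 + 13 − 2 = 26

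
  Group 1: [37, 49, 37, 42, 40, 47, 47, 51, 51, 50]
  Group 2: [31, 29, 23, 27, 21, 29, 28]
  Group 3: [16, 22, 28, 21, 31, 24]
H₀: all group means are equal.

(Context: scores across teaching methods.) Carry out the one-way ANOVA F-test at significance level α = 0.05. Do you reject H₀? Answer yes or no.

reject H₀: yes

Group means [45.10, 26.86, 23.67], grand mean 33.957
SSB = Σnᵢ(x̄ᵢ−x̄)² = 2229.866; SSW = ΣΣ(x−x̄ᵢ)² = 501.090
MSB = 2229.866/2 = 1114.9330; MSW = 501.090/20 = 25.0545
F = MSB/MSW = 44.5003
df = (2, 20)
p-value (upper-tail) = 0.00000
At α=0.05: p < α → reject H₀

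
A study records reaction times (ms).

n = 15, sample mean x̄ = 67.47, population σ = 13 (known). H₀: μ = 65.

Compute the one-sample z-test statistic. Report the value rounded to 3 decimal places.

test statistic = 0.736

SE = σ/√n = 13/√15 = 3.3566
z = (x̄−μ₀)/SE = (67.47−65)/3.3566 = 0.7359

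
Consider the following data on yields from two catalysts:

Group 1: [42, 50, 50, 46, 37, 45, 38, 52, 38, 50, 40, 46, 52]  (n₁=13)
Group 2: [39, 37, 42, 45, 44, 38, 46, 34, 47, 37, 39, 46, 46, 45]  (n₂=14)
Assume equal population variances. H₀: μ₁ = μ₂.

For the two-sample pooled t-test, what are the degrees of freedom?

df = n₁ + n₂ − 2 = 13 + 14 − 2 = 25

degrees of freedom = 25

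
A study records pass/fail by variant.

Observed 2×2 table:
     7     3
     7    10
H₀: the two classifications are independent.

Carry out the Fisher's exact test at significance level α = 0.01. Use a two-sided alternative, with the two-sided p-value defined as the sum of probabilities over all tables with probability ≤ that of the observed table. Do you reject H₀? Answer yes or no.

Margins: r₁=10, r₂=17, c₁=14, c₂=13, n=27
p_obs = C(10,7)·C(17,7)/C(27,14); sum pmf over tables with pmf ≤ p_obs
p-value (two-sided) = 0.23646
At α=0.01: p ≥ α → fail to reject H₀

reject H₀: no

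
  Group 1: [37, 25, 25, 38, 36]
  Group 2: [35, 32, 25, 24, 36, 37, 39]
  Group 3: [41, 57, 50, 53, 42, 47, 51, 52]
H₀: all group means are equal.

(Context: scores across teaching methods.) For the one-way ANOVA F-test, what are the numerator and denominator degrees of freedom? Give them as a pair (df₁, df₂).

degrees of freedom = [2, 17]

k = 3 groups, N = 20 total
df = (k−1, N−k) = (3−1, 20−3) = (2, 17)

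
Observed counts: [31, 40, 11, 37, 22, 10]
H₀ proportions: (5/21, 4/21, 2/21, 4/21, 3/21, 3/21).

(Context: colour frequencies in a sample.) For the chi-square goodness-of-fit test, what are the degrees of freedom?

df = k − 1 = 6 − 1 = 5

degrees of freedom = 5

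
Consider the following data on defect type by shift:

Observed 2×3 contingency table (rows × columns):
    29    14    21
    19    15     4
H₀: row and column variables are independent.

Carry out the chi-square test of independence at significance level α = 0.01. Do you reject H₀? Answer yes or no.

reject H₀: no

Row totals [64, 38], col totals [48, 29, 25], n=102
χ² = (29−30.12)²/30.12 + (14−18.20)²/18.20 + (21−15.69)²/15.69 + (19−17.88)²/17.88 + (15−10.80)²/10.80 + (4−9.31)²/9.31 = 7.5403
df = 2
p-value (upper-tail) = 0.02305
At α=0.01: p ≥ α → fail to reject H₀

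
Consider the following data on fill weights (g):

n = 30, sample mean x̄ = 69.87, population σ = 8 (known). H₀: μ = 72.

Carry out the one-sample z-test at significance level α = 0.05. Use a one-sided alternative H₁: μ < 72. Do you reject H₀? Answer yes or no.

SE = σ/√n = 8/√30 = 1.4606
z = (x̄−μ₀)/SE = (69.87−72)/1.4606 = -1.4583
p-value (one-sided, H₁ less) = 0.07238
At α=0.05: p ≥ α → fail to reject H₀

reject H₀: no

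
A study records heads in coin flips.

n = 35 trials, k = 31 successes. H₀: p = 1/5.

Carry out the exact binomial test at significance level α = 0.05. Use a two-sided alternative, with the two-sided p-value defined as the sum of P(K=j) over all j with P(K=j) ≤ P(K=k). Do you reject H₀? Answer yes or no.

Exact binomial: n=35, k=31, p₀=1/5=0.2000
P(X=j) = C(n,j)·p₀^j·(1−p₀)^(n−j); p = Σ P(X=j) over j with P(X=j) ≤ P(X=31)
p-value (two-sided) = 0.00000
At α=0.05: p < α → reject H₀

reject H₀: yes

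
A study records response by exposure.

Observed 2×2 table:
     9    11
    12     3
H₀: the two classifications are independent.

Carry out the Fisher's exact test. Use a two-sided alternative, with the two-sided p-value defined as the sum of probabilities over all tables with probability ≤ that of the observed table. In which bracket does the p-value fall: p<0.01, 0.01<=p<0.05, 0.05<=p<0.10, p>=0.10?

Margins: r₁=20, r₂=15, c₁=21, c₂=14, n=35
p_obs = C(20,9)·C(15,12)/C(35,21); sum pmf over tables with pmf ≤ p_obs
p-value (two-sided) = 0.04614
→ bracket: 0.01<=p<0.05

p-value bracket: 0.01<=p<0.05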